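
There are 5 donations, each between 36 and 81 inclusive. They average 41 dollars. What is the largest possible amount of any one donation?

61

Maximizing one value means minimizing the remaining 4.
The total is 5 × 41 = 205.
The other 4 contribute at least 4 × 36 = 144, leaving at most 205 − 144 = 61.
Since 61 ≤ 81, this is achievable: one at 61 and 4 at 36.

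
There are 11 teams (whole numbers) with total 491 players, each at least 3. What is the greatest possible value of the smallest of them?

The average is 491/11 < 45, so some value is ≤ 44.
Equality holds with 4 values of 44 and 7 values of 45.

44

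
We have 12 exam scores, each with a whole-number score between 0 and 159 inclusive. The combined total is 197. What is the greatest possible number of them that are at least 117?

1

With k values at 117 or above and the rest at least 0, the sum is at least 0 + 117k.
Since the sum is 197, we need 117k ≤ 197, i.e. k ≤ 1.
k = 1 is achieved by 1 value at 117 and 11 at 0, total 117; add 80 to one value (staying below 117) to reach 197.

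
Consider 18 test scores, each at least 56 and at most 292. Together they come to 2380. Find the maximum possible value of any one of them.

To make one score as large as possible, make the other 17 as small as possible.
The other 17 contribute at least 17 × 56 = 952, leaving at most 2380 − 952 = 1428.
But each score is capped at 292, so the maximum is 292.
Achievable: one at 292 and the other 17 totalling 2088, which fits since 17 × 56 ≤ 2088 ≤ 17 × 292.

292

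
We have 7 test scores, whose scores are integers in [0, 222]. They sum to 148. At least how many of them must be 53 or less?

5

Each value above 53 is at least 54, contributing at least 54 − 0 = 54 above the floor 0.
The sum exceeds the floor total 0 by 148, so at most ⌊148/54⌋ = 2 exceed 53, and at least 5 are ≤ 53.
Exactly 5 works: 5 values at 0 and 2 at 54 total 108; raise one of the low values by 40 (still ≤ 53) to hit 148.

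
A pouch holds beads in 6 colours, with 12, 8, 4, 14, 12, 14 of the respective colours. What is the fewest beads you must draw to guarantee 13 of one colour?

61

In the worst case you take as many as possible of each colour without reaching 13: 12 + 8 + 4 + 12 + 12 + 12 = 60.
The next one must give 13 of some colour, so 60 + 1 = 61.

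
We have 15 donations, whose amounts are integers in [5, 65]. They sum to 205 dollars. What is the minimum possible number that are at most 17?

5

If only k of them are at most 17, the other 15 − k are at least 18, so the total is at least (15 − k)·18 + k·5.
This is ≤ 205, so (15 − k)·18 + 5k ≤ 205, which gives k ≥ 5.
Exactly 5 works: 5 values at 5 and 10 at 18 total 205.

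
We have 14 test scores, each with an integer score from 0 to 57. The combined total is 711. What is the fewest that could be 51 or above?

Each value short of 51 is at most 50, costing at least 57 − 50 = 7 against the maximum total of 798.
We can afford to lose at most 798 − 711 = 87, so at most ⌊87/7⌋ = 12 fall short, and at least 2 are ≥ 51.
Exactly 2 works: 2 values at 57 and 12 at 50 total 714; lower one of the high values by 3 (still ≥ 51) to hit 711.

2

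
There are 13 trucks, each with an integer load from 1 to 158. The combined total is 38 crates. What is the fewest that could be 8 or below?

Each value above 8 is at least 9, contributing at least 9 − 1 = 8 above the floor 1.
The sum exceeds the floor total 13 by 25, so at most ⌊25/8⌋ = 3 exceed 8, and at least 10 are ≤ 8.
Exactly 10 works: 10 values at 1 and 3 at 9 total 37; raise one of the low values by 1 (still ≤ 8) to hit 38.

10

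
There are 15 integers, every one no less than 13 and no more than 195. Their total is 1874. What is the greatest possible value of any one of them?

Maximizing one value means minimizing the remaining 14.
The other 14 contribute at least 14 × 13 = 182, leaving at most 1874 − 182 = 1692.
But each integer is capped at 195, so the maximum is 195.
Achievable: one at 195 and the other 14 totalling 1679, which fits since 14 × 13 ≤ 1679 ≤ 14 × 195.

195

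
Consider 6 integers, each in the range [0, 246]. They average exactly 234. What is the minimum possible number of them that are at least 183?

5

The total is 6 × 234 = 1404.
Each value short of 183 is at most 182, costing at least 246 − 182 = 64 against the maximum total of 1476.
We can afford to lose at most 1476 − 1404 = 72, so at most ⌊72/64⌋ = 1 fall short, and at least 5 are ≥ 183.
Exactly 5 works: 5 values at 246 and 1 at 182 total 1412; lower one of the high values by 8 (still ≥ 183) to hit 1404.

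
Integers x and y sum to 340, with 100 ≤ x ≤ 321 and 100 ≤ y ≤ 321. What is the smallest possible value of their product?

24000

xy = x(340 − x) is concave in x, so over [100, 240] it is minimized at an endpoint.
At the endpoint x = 100, y = 340 − 100 = 240, so xy = 100 × 240 = 24000.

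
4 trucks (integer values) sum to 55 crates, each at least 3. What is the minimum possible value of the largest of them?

14

The 4 values sum to 55, so their maximum is at least ⌈55/4⌉ = 14.
Taking 1 copy of 13 and 3 copies of 14 gives exactly 55, so 14 is attained.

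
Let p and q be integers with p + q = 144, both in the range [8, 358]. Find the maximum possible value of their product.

5184

For a fixed sum, the product pq is largest when p and q are as close as possible.
Taking p = 72 and q = 72 (both in [8, 358]) gives pq = 5184.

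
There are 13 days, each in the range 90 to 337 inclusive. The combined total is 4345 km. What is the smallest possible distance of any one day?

301

To make one day as small as possible, make the other 12 as large as possible.
The other 12 contribute at most 12 × 337 = 4044, leaving at least 4345 − 4044 = 301.
Since 301 ≥ 90, this is achievable: one at 301 and 12 at 337.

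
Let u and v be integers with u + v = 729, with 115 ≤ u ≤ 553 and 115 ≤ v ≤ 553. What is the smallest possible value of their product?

For a fixed sum, uv is smallest when u and v are as far apart as possible.
The extreme feasible split is u = 176, v = 553, giving uv = 97328.

97328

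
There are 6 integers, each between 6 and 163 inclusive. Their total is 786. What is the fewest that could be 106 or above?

Suppose at most 6 − j of them reach 106; then j values are ≤ 105 and the rest ≤ 163.
The total is then ≤ 105·j + 163·(6 − j) = 978 − 58j. For this to be ≥ 786 we need j ≤ 3, so at least 6 − 3 = 3 must reach 106.
Exactly 3 works: 3 values at 163 and 3 at 105 total 804; lower one of the high values by 18 (still ≥ 106) to hit 786.

3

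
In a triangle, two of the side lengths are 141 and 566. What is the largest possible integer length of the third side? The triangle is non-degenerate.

The third side must be less than 141 + 566 = 707.
The largest integer below 707 is 706.

706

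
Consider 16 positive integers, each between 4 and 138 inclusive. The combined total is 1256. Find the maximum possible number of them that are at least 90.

13

If k of the values are ≥ 90, the total is ≥ 90k + 4(16 − k).
Setting 90k + 4(16 − k) ≤ 1256 gives 86k ≤ 1192, so k ≤ 13.
k = 13 is achieved by 13 values at 90 and 3 at 4, total 1182; add 74 to one value (staying below 90) to reach 1256.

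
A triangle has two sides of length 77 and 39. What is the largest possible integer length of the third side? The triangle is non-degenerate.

115

The third side must be less than 77 + 39 = 116.
The largest integer below 116 is 115.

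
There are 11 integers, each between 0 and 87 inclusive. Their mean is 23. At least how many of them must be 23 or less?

The total is 11 × 23 = 253.
If only k of them are at most 23, the other 11 − k are at least 24, so the total is at least (11 − k)·24 + k·0.
This is ≤ 253, so (11 − k)·24 + 0k ≤ 253, which gives k ≥ 1.
Exactly 1 works: 1 value at 0 and 10 at 24 total 240; raise one of the low values by 13 (still ≤ 23) to hit 253.

1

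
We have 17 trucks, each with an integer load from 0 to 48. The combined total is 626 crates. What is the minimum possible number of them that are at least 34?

Each value short of 34 is at most 33, costing at least 48 − 33 = 15 against the maximum total of 816.
We can afford to lose at most 816 − 626 = 190, so at most ⌊190/15⌋ = 12 fall short, and at least 5 are ≥ 34.
Exactly 5 works: 5 values at 48 and 12 at 33 total 636; lower one of the high values by 10 (still ≥ 34) to hit 626.

5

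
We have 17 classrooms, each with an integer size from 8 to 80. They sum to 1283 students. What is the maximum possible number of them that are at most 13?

1

Suppose k of them are at most 13. Those contribute at most 13 each and the rest at most 80 each.
So the total is at most 13k + 80(17 − k) = 1360 − 67k. This must still be ≥ 1283, so k ≤ 1.
k = 1 is achieved by 1 value at 13 and 16 at 80, total 1293; lower one of the 80's by 10 (still > 13) to reach 1283.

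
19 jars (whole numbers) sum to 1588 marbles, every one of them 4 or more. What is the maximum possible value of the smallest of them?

The average is 1588/19 < 84, so some value is ≤ 83.
Achievable: 8 of them at 83 and 11 at 84 total 1588.

83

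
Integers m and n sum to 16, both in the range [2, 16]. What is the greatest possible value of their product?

With m + n fixed, mn peaks when the two are closest together.
Taking m = 8 and n = 8 (both in [2, 16]) gives mn = 64.

64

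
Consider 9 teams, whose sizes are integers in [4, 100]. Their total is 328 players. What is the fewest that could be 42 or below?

Let j be the number exceeding 42. Then the total is ≥ 43·j + 4·(9 − j) = 36 + 39j.
So 39j ≤ 292 and j ≤ 7; hence at least 9 − 7 = 2 are ≤ 42.
Exactly 2 works: 2 values at 4 and 7 at 43 total 309; raise one of the low values by 19 (still ≤ 42) to hit 328.

2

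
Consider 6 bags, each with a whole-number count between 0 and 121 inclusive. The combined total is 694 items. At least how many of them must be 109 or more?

Suppose at most 6 − j of them reach 109; then j values are ≤ 108 and the rest ≤ 121.
The total is then ≤ 108·j + 121·(6 − j) = 726 − 13j. For this to be ≥ 694 we need j ≤ 2, so at least 6 − 2 = 4 must reach 109.
Exactly 4 works: 4 values at 121 and 2 at 108 total 700; lower one of the high values by 6 (still ≥ 109) to hit 694.

4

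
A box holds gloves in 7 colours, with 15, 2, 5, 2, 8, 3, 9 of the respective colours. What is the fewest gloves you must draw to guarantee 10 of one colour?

In the worst case you take as many as possible of each colour without reaching 10: 9 + 2 + 5 + 2 + 8 + 3 + 9 = 38.
The next one must give 10 of some colour, so 38 + 1 = 39.

39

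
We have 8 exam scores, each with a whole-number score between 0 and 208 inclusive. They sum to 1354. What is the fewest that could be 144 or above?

If only k of them are at least 144, the other 8 − k are at most 143, so the total is at most k·208 + (8 − k)·143.
This must reach 1354, so k·208 + (8 − k)·143 ≥ 1354, giving k ≥ 4.
Exactly 4 works: 4 values at 208 and 4 at 143 total 1404; lower one of the high values by 50 (still ≥ 144) to hit 1354.

4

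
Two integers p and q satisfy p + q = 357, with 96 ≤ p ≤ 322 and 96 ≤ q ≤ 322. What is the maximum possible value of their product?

31862

pq = p(357 − p) is maximized when p is as near 357/2 as the bounds allow.
Taking p = 178 and q = 179 (both in [96, 322]) gives pq = 31862.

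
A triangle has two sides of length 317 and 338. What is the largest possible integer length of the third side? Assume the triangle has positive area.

654

The third side must be less than 317 + 338 = 655.
The largest integer below 655 is 654.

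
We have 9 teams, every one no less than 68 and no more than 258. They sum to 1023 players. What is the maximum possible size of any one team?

Maximizing one value means minimizing the remaining 8.
The other 8 contribute at least 8 × 68 = 544, leaving at most 1023 − 544 = 479.
But each team is capped at 258, so the maximum is 258.
Achievable: one at 258 and the other 8 totalling 765, which fits since 8 × 68 ≤ 765 ≤ 8 × 258.

258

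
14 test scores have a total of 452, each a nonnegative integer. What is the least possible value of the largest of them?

If every one of the 14 were at most 32, the total would be at most 14 × 32 = 448 < 452.
Achievable: 4 of them at 33 and 10 at 32 total 452.

33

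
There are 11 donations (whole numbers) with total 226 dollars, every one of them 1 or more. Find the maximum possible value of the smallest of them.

20

The 11 values sum to 226, so their minimum is at most ⌊226/11⌋ = 20.
Achievable: 5 of them at 20 and 6 at 21 total 226.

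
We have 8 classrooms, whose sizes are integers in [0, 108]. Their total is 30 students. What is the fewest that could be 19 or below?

If only k of them are at most 19, the other 8 − k are at least 20, so the total is at least (8 − k)·20 + k·0.
This is ≤ 30, so (8 − k)·20 + 0k ≤ 30, which gives k ≥ 7.
Exactly 7 works: 7 values at 0 and 1 at 20 total 20; raise one of the low values by 10 (still ≤ 19) to hit 30.

7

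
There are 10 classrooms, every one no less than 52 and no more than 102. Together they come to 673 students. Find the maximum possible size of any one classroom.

To make one classroom as large as possible, make the other 9 as small as possible.
The other 9 contribute at least 9 × 52 = 468, leaving at most 673 − 468 = 205.
But each classroom is capped at 102, so the maximum is 102.
Achievable: one at 102 and the other 9 totalling 571, which fits since 9 × 52 ≤ 571 ≤ 9 × 102.

102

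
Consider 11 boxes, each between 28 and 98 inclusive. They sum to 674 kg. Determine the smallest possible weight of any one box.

28

To make one box as small as possible, make the other 10 as large as possible.
The other 10 can take up 10 × 98 = 980 ≥ 674 − 28, so one box can sit at its floor of 28.
Achievable: one at 28 and the other 10 totalling 646, which fits since 10 × 28 ≤ 646 ≤ 10 × 98.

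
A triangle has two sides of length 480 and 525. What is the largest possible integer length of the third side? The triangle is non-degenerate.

The third side must be less than 480 + 525 = 1005.
The largest integer below 1005 is 1004.

1004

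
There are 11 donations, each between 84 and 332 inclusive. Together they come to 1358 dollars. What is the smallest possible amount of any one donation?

84

Minimizing one value means maximizing the remaining 10.
The other 10 can take up 10 × 332 = 3320 ≥ 1358 − 84, so one donation can sit at its floor of 84.
Achievable: one at 84 and the other 10 totalling 1274, which fits since 10 × 84 ≤ 1274 ≤ 10 × 332.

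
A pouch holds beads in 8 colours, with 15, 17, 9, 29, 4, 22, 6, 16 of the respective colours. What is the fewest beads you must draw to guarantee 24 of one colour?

113

In the worst case you take as many as possible of each colour without reaching 24: 15 + 17 + 9 + 23 + 4 + 22 + 6 + 16 = 112.
The next one must give 24 of some colour, so 112 + 1 = 113.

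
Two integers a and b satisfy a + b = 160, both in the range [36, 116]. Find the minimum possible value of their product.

5104

Since a + b is fixed, pushing one of them to its bound minimizes the product.
At the endpoint a = 44, b = 160 − 44 = 116, so ab = 44 × 116 = 5104.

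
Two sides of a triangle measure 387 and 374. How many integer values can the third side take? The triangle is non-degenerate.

747

The triangle inequality gives |387 − 374| < c < 387 + 374, i.e. 13 < c < 761.
So c can be any integer from 14 to 760: 747 values.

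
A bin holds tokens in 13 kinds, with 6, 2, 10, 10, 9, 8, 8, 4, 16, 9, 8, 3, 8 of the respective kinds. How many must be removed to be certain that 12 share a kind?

In the worst case you take as many as possible of each kind without reaching 12: 6 + 2 + 10 + 10 + 9 + 8 + 8 + 4 + 11 + 9 + 8 + 3 + 8 = 96.
The next one must give 12 of some kind, so 96 + 1 = 97.

97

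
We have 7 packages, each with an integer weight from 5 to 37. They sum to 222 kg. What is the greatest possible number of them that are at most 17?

Each value at 17 or below falls at least 37 − 17 = 20 short of the ceiling 37.
The ceiling total is 7 × 37 = 259, and we need 222, so at most ⌊(259 − 222)/20⌋ = 1 can be that low.
k = 1 is achieved by 1 value at 17 and 6 at 37, total 239; lower one of the 37's by 17 (still > 17) to reach 222.

1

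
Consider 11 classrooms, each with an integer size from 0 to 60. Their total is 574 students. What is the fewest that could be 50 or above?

4

Each value short of 50 is at most 49, costing at least 60 − 49 = 11 against the maximum total of 660.
We can afford to lose at most 660 − 574 = 86, so at most ⌊86/11⌋ = 7 fall short, and at least 4 are ≥ 50.
Exactly 4 works: 4 values at 60 and 7 at 49 total 583; lower one of the high values by 9 (still ≥ 50) to hit 574.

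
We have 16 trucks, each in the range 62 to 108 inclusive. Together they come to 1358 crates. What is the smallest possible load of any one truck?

Minimizing one value means maximizing the remaining 15.
The other 15 can take up 15 × 108 = 1620 ≥ 1358 − 62, so one truck can sit at its floor of 62.
Achievable: one at 62 and the other 15 totalling 1296, which fits since 15 × 62 ≤ 1296 ≤ 15 × 108.

62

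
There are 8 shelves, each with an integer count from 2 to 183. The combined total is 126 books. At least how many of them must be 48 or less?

6

Let j be the number exceeding 48. Then the total is ≥ 49·j + 2·(8 − j) = 16 + 47j.
So 47j ≤ 110 and j ≤ 2; hence at least 8 − 2 = 6 are ≤ 48.
Exactly 6 works: 6 values at 2 and 2 at 49 total 110; raise one of the low values by 16 (still ≤ 48) to hit 126.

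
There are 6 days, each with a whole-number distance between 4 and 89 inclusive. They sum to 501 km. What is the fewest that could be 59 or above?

If only k of them are at least 59, the other 6 − k are at most 58, so the total is at most k·89 + (6 − k)·58.
This must reach 501, so k·89 + (6 − k)·58 ≥ 501, giving k ≥ 5.
Exactly 5 works: 5 values at 89 and 1 at 58 total 503; lower one of the high values by 2 (still ≥ 59) to hit 501.

5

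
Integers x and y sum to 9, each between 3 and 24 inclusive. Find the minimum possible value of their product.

xy = x(9 − x) is concave in x, so over [3, 6] it is minimized at an endpoint.
The extreme feasible split is x = 3, y = 6, giving xy = 18.

18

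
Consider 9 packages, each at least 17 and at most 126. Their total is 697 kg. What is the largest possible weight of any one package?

126

Maximizing one value means minimizing the remaining 8.
The other 8 contribute at least 8 × 17 = 136, leaving at most 697 − 136 = 561.
But each package is capped at 126, so the maximum is 126.
Achievable: one at 126 and the other 8 totalling 571, which fits since 8 × 17 ≤ 571 ≤ 8 × 126.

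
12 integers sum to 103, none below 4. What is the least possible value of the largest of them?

The 12 values sum to 103, so their maximum is at least ⌈103/12⌉ = 9.
Taking 5 copies of 8 and 7 copies of 9 gives exactly 103, so 9 is attained.

9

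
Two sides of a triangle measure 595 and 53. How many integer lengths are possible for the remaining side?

105

The triangle inequality gives |595 − 53| < c < 595 + 53, i.e. 542 < c < 648.
So c can be any integer from 543 to 647: 105 values.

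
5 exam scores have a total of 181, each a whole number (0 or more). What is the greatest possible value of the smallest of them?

36

The average is 181/5 < 37, so some value is ≤ 36.
Achievable: 4 of them at 36 and 1 at 37 total 181.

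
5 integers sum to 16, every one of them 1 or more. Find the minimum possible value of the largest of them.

4

The 5 values sum to 16, so their maximum is at least ⌈16/5⌉ = 4.
Achievable: 1 of them at 4 and 4 at 3 total 16.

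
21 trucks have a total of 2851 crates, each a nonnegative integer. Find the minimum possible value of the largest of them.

136

The average is 2851/21 > 135, so not all 21 can be 135 or less; the largest is ≥ 136.
Achievable: 16 of them at 136 and 5 at 135 total 2851.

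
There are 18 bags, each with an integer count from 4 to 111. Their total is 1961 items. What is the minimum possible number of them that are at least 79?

If only k of them are at least 79, the other 18 − k are at most 78, so the total is at most k·111 + (18 − k)·78.
This must reach 1961, so k·111 + (18 − k)·78 ≥ 1961, giving k ≥ 17.
Exactly 17 works: 17 values at 111 and 1 at 78 total 1965; lower one of the high values by 4 (still ≥ 79) to hit 1961.

17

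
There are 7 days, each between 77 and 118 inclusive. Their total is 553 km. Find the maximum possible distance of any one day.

91

Maximizing one value means minimizing the remaining 6.
The other 6 contribute at least 6 × 77 = 462, leaving at most 553 − 462 = 91.
Since 91 ≤ 118, this is achievable: one at 91 and 6 at 77.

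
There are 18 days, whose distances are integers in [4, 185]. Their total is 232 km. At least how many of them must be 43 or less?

14

Each value above 43 is at least 44, contributing at least 44 − 4 = 40 above the floor 4.
The sum exceeds the floor total 72 by 160, so at most ⌊160/40⌋ = 4 exceed 43, and at least 14 are ≤ 43.
Exactly 14 works: 14 values at 4 and 4 at 44 total 232.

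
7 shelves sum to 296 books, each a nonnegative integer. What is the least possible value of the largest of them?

43

The average is 296/7 > 42, so not all 7 can be 42 or less; the largest is ≥ 43.
Taking 5 copies of 42 and 2 copies of 43 gives exactly 296, so 43 is attained.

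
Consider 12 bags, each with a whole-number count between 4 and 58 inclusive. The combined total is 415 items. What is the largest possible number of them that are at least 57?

6

Suppose k of them are at least 57. Those contribute at least 57 each and the other 12 − k at least 4 each.
So the total is at least 57k + 4(12 − k) = 48 + 53k. This must be ≤ 415, giving k ≤ 6.
k = 6 is achieved by 6 values at 57 and 6 at 4, total 366; add 49 to one value (staying below 57) to reach 415.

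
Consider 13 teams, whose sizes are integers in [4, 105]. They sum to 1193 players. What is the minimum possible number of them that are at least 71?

Each value short of 71 is at most 70, costing at least 105 − 70 = 35 against the maximum total of 1365.
We can afford to lose at most 1365 − 1193 = 172, so at most ⌊172/35⌋ = 4 fall short, and at least 9 are ≥ 71.
Exactly 9 works: 9 values at 105 and 4 at 70 total 1225; lower one of the high values by 32 (still ≥ 71) to hit 1193.

9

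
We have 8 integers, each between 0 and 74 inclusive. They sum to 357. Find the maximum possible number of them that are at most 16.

4

Suppose k of them are at most 16. Those contribute at most 16 each and the rest at most 74 each.
So the total is at most 16k + 74(8 − k) = 592 − 58k. This must still be ≥ 357, so k ≤ 4.
k = 4 is achieved by 4 values at 16 and 4 at 74, total 360; lower one of the 74's by 3 (still > 16) to reach 357.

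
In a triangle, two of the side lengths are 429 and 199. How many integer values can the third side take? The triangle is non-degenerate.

397

The triangle inequality gives |429 − 199| < c < 429 + 199, i.e. 230 < c < 628.
So c can be any integer from 231 to 627: 397 values.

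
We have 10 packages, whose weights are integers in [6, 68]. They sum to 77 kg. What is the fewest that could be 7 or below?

2

Each value above 7 is at least 8, contributing at least 8 − 6 = 2 above the floor 6.
The sum exceeds the floor total 60 by 17, so at most ⌊17/2⌋ = 8 exceed 7, and at least 2 are ≤ 7.
Exactly 2 works: 2 values at 6 and 8 at 8 total 76; raise one of the low values by 1 (still ≤ 7) to hit 77.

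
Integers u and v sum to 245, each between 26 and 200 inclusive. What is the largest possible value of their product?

15006

With u + v fixed, uv peaks when the two are closest together.
Taking u = 122 and v = 123 (both in [26, 200]) gives uv = 15006.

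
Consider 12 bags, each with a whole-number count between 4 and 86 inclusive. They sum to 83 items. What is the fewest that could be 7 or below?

If only k of them are at most 7, the other 12 − k are at least 8, so the total is at least (12 − k)·8 + k·4.
This is ≤ 83, so (12 − k)·8 + 4k ≤ 83, which gives k ≥ 4.
Exactly 4 works: 4 values at 4 and 8 at 8 total 80; raise one of the low values by 3 (still ≤ 7) to hit 83.

4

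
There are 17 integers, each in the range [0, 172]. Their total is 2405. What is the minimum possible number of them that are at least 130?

5

Each value short of 130 is at most 129, costing at least 172 − 129 = 43 against the maximum total of 2924.
We can afford to lose at most 2924 − 2405 = 519, so at most ⌊519/43⌋ = 12 fall short, and at least 5 are ≥ 130.
Exactly 5 works: 5 values at 172 and 12 at 129 total 2408; lower one of the high values by 3 (still ≥ 130) to hit 2405.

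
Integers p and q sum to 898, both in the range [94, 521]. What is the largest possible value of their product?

201601

pq = p(898 − p) is maximized when p is as near 898/2 as the bounds allow.
Taking p = 449 and q = 449 (both in [94, 521]) gives pq = 201601.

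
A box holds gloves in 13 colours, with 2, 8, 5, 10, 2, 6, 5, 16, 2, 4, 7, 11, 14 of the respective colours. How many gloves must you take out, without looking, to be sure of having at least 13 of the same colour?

In the worst case you take as many as possible of each colour without reaching 13: 2 + 8 + 5 + 10 + 2 + 6 + 5 + 12 + 2 + 4 + 7 + 11 + 12 = 86.
The next one must give 13 of some colour, so 86 + 1 = 87.

87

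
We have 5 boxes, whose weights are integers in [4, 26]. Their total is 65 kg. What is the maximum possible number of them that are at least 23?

2

With k values at 23 or above and the rest at least 4, the sum is at least 20 + 19k.
Since the sum is 65, we need 19k ≤ 45, i.e. k ≤ 2.
k = 2 is achieved by 2 values at 23 and 3 at 4, total 58; add 7 to one value (staying below 23) to reach 65.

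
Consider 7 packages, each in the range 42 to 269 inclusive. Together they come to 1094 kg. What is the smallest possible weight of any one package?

42

Minimizing one value means maximizing the remaining 6.
The other 6 can take up 6 × 269 = 1614 ≥ 1094 − 42, so one package can sit at its floor of 42.
Achievable: one at 42 and the other 6 totalling 1052, which fits since 6 × 42 ≤ 1052 ≤ 6 × 269.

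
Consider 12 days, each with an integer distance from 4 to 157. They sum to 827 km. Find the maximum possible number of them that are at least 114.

7

Suppose k of them are at least 114. Those contribute at least 114 each and the other 12 − k at least 4 each.
So the total is at least 114k + 4(12 − k) = 48 + 110k. This must be ≤ 827, giving k ≤ 7.
k = 7 is achieved by 7 values at 114 and 5 at 4, total 818; add 9 to one value (staying below 114) to reach 827.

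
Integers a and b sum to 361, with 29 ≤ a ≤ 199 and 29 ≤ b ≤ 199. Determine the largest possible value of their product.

With a + b fixed, ab peaks when the two are closest together.
Taking a = 180 and b = 181 (both in [29, 199]) gives ab = 32580.

32580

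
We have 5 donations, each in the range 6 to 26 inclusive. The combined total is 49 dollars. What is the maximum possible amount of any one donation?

25

To make one donation as large as possible, make the other 4 as small as possible.
The other 4 contribute at least 4 × 6 = 24, leaving at most 49 − 24 = 25.
Since 25 ≤ 26, this is achievable: one at 25 and 4 at 6.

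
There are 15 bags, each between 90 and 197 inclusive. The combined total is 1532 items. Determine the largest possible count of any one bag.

197

To make one bag as large as possible, make the other 14 as small as possible.
The other 14 contribute at least 14 × 90 = 1260, leaving at most 1532 − 1260 = 272.
But each bag is capped at 197, so the maximum is 197.
Achievable: one at 197 and the other 14 totalling 1335, which fits since 14 × 90 ≤ 1335 ≤ 14 × 197.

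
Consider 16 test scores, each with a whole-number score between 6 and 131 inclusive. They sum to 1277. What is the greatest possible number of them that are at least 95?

If k of the values are ≥ 95, the total is ≥ 95k + 6(16 − k).
Setting 95k + 6(16 − k) ≤ 1277 gives 89k ≤ 1181, so k ≤ 13.
k = 13 is achieved by 13 values at 95 and 3 at 6, total 1253; add 24 to one value (staying below 95) to reach 1277.

13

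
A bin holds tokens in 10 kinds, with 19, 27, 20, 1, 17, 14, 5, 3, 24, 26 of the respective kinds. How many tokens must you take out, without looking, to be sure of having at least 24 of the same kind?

In the worst case you take as many as possible of each kind without reaching 24: 19 + 23 + 20 + 1 + 17 + 14 + 5 + 3 + 23 + 23 = 148.
The next one must give 24 of some kind, so 148 + 1 = 149.

149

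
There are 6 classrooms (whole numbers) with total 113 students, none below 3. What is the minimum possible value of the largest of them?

19

Some value must be at least ⌈113/6⌉ = 19, since 6 × 18 = 108 < 113.
Achievable: 5 of them at 19 and 1 at 18 total 113.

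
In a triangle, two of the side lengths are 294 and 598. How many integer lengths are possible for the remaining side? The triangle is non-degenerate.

The triangle inequality gives |294 − 598| < c < 294 + 598, i.e. 304 < c < 892.
So c can be any integer from 305 to 891: 587 values.

587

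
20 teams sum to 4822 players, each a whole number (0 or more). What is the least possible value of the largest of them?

242

The 20 values sum to 4822, so their maximum is at least ⌈4822/20⌉ = 242.
Equality holds with 2 values of 242 and 18 values of 241.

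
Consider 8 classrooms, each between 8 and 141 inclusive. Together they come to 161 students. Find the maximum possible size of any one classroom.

To make one classroom as large as possible, make the other 7 as small as possible.
The other 7 contribute at least 7 × 8 = 56, leaving at most 161 − 56 = 105.
Since 105 ≤ 141, this is achievable: one at 105 and 7 at 8.

105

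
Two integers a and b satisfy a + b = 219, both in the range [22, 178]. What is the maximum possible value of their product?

With a + b fixed, ab peaks when the two are closest together.
Taking a = 109 and b = 110 (both in [22, 178]) gives ab = 11990.

11990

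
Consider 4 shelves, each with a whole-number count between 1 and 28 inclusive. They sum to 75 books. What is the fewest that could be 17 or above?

Each value short of 17 is at most 16, costing at least 28 − 16 = 12 against the maximum total of 112.
We can afford to lose at most 112 − 75 = 37, so at most ⌊37/12⌋ = 3 fall short, and at least 1 are ≥ 17.
Exactly 1 works: 1 value at 28 and 3 at 16 total 76; lower one of the high values by 1 (still ≥ 17) to hit 75.

1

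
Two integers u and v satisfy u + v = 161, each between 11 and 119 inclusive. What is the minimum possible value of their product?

Since u + v is fixed, pushing one of them to its bound minimizes the product.
At the endpoint u = 42, v = 161 − 42 = 119, so uv = 42 × 119 = 4998.

4998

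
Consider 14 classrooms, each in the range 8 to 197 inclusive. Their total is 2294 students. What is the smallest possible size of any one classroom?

Minimizing one value means maximizing the remaining 13.
The other 13 can take up 13 × 197 = 2561 ≥ 2294 − 8, so one classroom can sit at its floor of 8.
Achievable: one at 8 and the other 13 totalling 2286, which fits since 13 × 8 ≤ 2286 ≤ 13 × 197.

8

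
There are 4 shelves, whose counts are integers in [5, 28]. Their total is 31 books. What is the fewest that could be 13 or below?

3

Let j be the number exceeding 13. Then the total is ≥ 14·j + 5·(4 − j) = 20 + 9j.
So 9j ≤ 11 and j ≤ 1; hence at least 4 − 1 = 3 are ≤ 13.
Exactly 3 works: 3 values at 5 and 1 at 14 total 29; raise one of the low values by 2 (still ≤ 13) to hit 31.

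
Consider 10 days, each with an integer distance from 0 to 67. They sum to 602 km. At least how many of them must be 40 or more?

Each value short of 40 is at most 39, costing at least 67 − 39 = 28 against the maximum total of 670.
We can afford to lose at most 670 − 602 = 68, so at most ⌊68/28⌋ = 2 fall short, and at least 8 are ≥ 40.
Exactly 8 works: 8 values at 67 and 2 at 39 total 614; lower one of the high values by 12 (still ≥ 40) to hit 602.

8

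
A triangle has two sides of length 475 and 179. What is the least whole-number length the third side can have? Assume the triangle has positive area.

297

The third side must exceed |475 − 179| = 296.
The smallest integer above 296 is 297.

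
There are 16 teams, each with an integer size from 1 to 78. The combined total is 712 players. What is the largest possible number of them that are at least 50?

If k of the values are ≥ 50, the total is ≥ 50k + 1(16 − k).
Setting 50k + 1(16 − k) ≤ 712 gives 49k ≤ 696, so k ≤ 14.
k = 14 is achieved by 14 values at 50 and 2 at 1, total 702; add 10 to one value (staying below 50) to reach 712.

14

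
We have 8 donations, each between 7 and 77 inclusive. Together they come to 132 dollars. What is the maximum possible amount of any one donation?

Maximizing one value means minimizing the remaining 7.
The other 7 contribute at least 7 × 7 = 49, leaving at most 132 − 49 = 83.
But each donation is capped at 77, so the maximum is 77.
Achievable: one at 77 and the other 7 totalling 55, which fits since 7 × 7 ≤ 55 ≤ 7 × 77.

77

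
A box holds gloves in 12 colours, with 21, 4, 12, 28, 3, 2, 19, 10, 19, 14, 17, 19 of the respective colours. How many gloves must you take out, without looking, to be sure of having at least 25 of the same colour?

In the worst case you take as many as possible of each colour without reaching 25: 21 + 4 + 12 + 24 + 3 + 2 + 19 + 10 + 19 + 14 + 17 + 19 = 164.
The next one must give 25 of some colour, so 164 + 1 = 165.

165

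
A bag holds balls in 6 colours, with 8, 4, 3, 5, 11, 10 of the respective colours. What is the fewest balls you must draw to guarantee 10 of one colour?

In the worst case you take as many as possible of each colour without reaching 10: 8 + 4 + 3 + 5 + 9 + 9 = 38.
The next one must give 10 of some colour, so 38 + 1 = 39.

39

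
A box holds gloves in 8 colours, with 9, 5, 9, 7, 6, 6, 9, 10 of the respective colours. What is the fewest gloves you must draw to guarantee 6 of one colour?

In the worst case you take as many as possible of each colour without reaching 6: 5 + 5 + 5 + 5 + 5 + 5 + 5 + 5 = 40.
The next one must give 6 of some colour, so 40 + 1 = 41.

41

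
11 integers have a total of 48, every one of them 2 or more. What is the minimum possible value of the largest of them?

5

Some value must be at least ⌈48/11⌉ = 5, since 11 × 4 = 44 < 48.
Taking 7 copies of 4 and 4 copies of 5 gives exactly 48, so 5 is attained.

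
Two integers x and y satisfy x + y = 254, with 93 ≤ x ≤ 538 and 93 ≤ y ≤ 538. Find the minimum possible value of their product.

For a fixed sum, xy is smallest when x and y are as far apart as possible.
The extreme feasible split is x = 93, y = 161, giving xy = 14973.

14973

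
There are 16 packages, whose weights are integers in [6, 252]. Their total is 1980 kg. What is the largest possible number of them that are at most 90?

12

Suppose k of them are at most 90. Those contribute at most 90 each and the rest at most 252 each.
So the total is at most 90k + 252(16 − k) = 4032 − 162k. This must still be ≥ 1980, so k ≤ 12.
k = 12 is achieved by 12 values at 90 and 4 at 252, total 2088; lower one of the 252's by 108 (still > 90) to reach 1980.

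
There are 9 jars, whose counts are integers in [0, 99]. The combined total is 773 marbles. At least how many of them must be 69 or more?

Each value short of 69 is at most 68, costing at least 99 − 68 = 31 against the maximum total of 891.
We can afford to lose at most 891 − 773 = 118, so at most ⌊118/31⌋ = 3 fall short, and at least 6 are ≥ 69.
Exactly 6 works: 6 values at 99 and 3 at 68 total 798; lower one of the high values by 25 (still ≥ 69) to hit 773.

6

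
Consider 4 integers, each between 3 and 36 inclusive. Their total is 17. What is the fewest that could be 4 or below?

Each value above 4 is at least 5, contributing at least 5 − 3 = 2 above the floor 3.
The sum exceeds the floor total 12 by 5, so at most ⌊5/2⌋ = 2 exceed 4, and at least 2 are ≤ 4.
Exactly 2 works: 2 values at 3 and 2 at 5 total 16; raise one of the low values by 1 (still ≤ 4) to hit 17.

2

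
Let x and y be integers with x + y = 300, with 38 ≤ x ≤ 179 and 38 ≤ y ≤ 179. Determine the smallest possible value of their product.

xy = x(300 − x) is concave in x, so over [121, 179] it is minimized at an endpoint.
At the endpoint x = 121, y = 300 − 121 = 179, so xy = 121 × 179 = 21659.

21659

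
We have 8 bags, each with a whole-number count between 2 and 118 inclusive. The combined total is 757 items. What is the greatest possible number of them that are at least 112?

With k values at 112 or above and the rest at least 2, the sum is at least 16 + 110k.
Since the sum is 757, we need 110k ≤ 741, i.e. k ≤ 6.
k = 6 is achieved by 6 values at 112 and 2 at 2, total 676; add 81 to one value (staying below 112) to reach 757.

6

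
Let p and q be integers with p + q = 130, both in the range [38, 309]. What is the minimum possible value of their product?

Since p + q is fixed, pushing one of them to its bound minimizes the product.
The extreme feasible split is p = 38, q = 92, giving pq = 3496.

3496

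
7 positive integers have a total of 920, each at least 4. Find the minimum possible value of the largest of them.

132

Some value must be at least ⌈920/7⌉ = 132, since 7 × 131 = 917 < 920.
Achievable: 3 of them at 132 and 4 at 131 total 920.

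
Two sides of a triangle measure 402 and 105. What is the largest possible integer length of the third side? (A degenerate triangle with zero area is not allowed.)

The third side must be less than 402 + 105 = 507.
The largest integer below 507 is 506.

506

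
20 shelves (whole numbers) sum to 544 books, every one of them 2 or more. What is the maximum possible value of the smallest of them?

27

The average is 544/20 < 28, so some value is ≤ 27.
Equality holds with 16 values of 27 and 4 values of 28.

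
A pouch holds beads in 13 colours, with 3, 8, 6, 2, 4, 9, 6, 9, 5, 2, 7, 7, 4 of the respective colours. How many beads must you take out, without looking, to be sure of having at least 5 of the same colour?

In the worst case you take as many as possible of each colour without reaching 5: 3 + 4 + 4 + 2 + 4 + 4 + 4 + 4 + 4 + 2 + 4 + 4 + 4 = 47.
The next one must give 5 of some colour, so 47 + 1 = 48.

48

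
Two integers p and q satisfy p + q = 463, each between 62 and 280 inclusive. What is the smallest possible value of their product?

For a fixed sum, pq is smallest when p and q are as far apart as possible.
At the endpoint p = 183, q = 463 − 183 = 280, so pq = 183 × 280 = 51240.

51240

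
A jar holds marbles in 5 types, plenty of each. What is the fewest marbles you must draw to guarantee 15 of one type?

71

You could draw 14 of every type without reaching 15 of any — 70 in all.
One more forces 15 of some type, so 70 + 1 = 71.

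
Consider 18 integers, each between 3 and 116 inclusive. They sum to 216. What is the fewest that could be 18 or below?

8

Let j be the number exceeding 18. Then the total is ≥ 19·j + 3·(18 − j) = 54 + 16j.
So 16j ≤ 162 and j ≤ 10; hence at least 18 − 10 = 8 are ≤ 18.
Exactly 8 works: 8 values at 3 and 10 at 19 total 214; raise one of the low values by 2 (still ≤ 18) to hit 216.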